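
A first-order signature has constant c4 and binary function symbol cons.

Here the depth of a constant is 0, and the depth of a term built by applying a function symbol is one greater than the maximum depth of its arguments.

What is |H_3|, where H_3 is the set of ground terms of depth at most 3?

Count level by level. With function symbols cons/2, the terms of depth ≤ k are the 1 constant together with each function applied to depth-≤(k−1) tuples, so N_k = 1 + N_{k-1}^2.
N_0 = 1
N_1 = 1 + 1^2 = 2
N_2 = 1 + 2^2 = 5
N_3 = 1 + 5^2 = 26

26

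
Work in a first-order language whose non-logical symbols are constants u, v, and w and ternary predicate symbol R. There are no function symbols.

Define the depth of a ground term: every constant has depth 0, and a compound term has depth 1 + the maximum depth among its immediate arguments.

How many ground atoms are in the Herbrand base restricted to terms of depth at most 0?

First count ground terms of depth ≤ 0.
With no function symbols every ground term is a constant, so there are exactly 3 ground terms at every depth bound.
N_0 = 3
Explicitly: u, v, w.
So |H| = 3.
For each predicate symbol, the number of ground atoms is |H| raised to its arity; summing:
  R: 3^3 = 27
Total ground atoms: 27.

27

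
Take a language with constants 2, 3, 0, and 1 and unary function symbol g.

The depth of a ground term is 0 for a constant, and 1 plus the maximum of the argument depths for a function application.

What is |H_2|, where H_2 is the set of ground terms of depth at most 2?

Let N_k = |{terms of depth ≤ k}|. Then N_0 = 4 and N_k = 4 + N_{k-1} for k ≥ 1 (one summand per function symbol, arity giving the exponent).
N_0 = 4
N_1 = 4 + 4 = 8
N_2 = 4 + 8 = 12
Explicitly: 2, 3, 0, 1, g(2), g(3), g(0), g(1), g(g(2)), g(g(3)), g(g(0)), g(g(1)).

12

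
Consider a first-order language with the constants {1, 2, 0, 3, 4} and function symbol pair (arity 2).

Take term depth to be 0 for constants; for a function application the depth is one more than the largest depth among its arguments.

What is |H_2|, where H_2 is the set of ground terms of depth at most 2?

905

Write N_k for the number of ground terms of depth ≤ k. A term of depth ≤ k is either a constant or a function symbol applied to arguments of depth ≤ k−1, so N_k = 5 + N_{k-1}^2.
N_0 = 5
N_1 = 5 + 5^2 = 30
N_2 = 5 + 30^2 = 905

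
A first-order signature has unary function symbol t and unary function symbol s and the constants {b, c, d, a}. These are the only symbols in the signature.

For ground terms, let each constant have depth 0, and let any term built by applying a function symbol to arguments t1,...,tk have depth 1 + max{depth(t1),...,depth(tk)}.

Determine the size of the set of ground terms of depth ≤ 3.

Let N_k = |{terms of depth ≤ k}|. Then N_0 = 4 and N_k = 4 + N_{k-1} + N_{k-1} for k ≥ 1 (one summand per function symbol, arity giving the exponent).
N_0 = 4
N_1 = 4 + 4 + 4 = 12
N_2 = 4 + 12 + 12 = 28
N_3 = 4 + 28 + 28 = 60

60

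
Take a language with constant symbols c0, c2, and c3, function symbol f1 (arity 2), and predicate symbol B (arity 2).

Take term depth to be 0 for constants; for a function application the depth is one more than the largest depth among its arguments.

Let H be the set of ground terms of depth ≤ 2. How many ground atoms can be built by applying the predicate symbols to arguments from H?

First count ground terms of depth ≤ 2.
Let N_k = |{terms of depth ≤ k}|. Then N_0 = 3 and N_k = 3 + N_{k-1}^2 for k ≥ 1 (one summand per function symbol, arity giving the exponent).
N_0 = 3
N_1 = 3 + 3^2 = 12
N_2 = 3 + 12^2 = 147
So |H| = 147.
Each predicate of arity r yields |H|^r ground atoms (one per choice of an r-tuple from H):
  B: 147^2 = 21609
Total ground atoms: 21609.

21609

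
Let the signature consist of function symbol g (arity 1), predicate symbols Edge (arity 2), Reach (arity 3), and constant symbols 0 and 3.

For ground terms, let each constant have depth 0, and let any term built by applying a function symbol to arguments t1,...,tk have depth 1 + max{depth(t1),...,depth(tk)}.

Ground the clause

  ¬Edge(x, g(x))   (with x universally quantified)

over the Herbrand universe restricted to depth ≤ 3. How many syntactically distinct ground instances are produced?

Ground terms of depth ≤ 3:
  Write N_k for the number of ground terms of depth ≤ k. A term of depth ≤ k is either a constant or a function symbol applied to arguments of depth ≤ k−1, so N_k = 2 + N_{k-1}.
  N_0 = 2
  N_1 = 2 + 2 = 4
  N_2 = 2 + 4 = 6
  N_3 = 2 + 6 = 8
So there are 8 ground terms available for substitution.
There is 1 variable to instantiate (x),  occurring in at least one literal, so different choices give different ground instances.
Number of ground instances = 8.

8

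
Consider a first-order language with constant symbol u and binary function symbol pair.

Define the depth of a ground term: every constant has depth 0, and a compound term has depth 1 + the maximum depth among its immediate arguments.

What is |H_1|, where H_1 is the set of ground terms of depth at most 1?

Write N_k for the number of ground terms of depth ≤ k. A term of depth ≤ k is either a constant or a function symbol applied to arguments of depth ≤ k−1, so N_k = 1 + N_{k-1}^2.
N_0 = 1
N_1 = 1 + 1^2 = 2

2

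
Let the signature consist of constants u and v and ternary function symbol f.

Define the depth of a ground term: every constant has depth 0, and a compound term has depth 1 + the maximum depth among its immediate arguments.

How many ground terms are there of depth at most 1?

10

Count level by level. With function symbols f/3, the terms of depth ≤ k are the 2 constants together with each function applied to depth-≤(k−1) tuples, so N_k = 2 + N_{k-1}^3.
N_0 = 2
N_1 = 2 + 2^3 = 10
Explicitly: u, v, f(u, u, u), f(u, u, v), f(u, v, u), f(u, v, v), f(v, u, u), f(v, u, v), f(v, v, u), f(v, v, v).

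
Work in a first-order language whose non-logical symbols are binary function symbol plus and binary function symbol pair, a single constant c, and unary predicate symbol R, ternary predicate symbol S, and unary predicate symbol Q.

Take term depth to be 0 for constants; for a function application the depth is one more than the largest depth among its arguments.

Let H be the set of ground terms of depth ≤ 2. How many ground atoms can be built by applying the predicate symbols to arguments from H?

First count ground terms of depth ≤ 2.
If N_k denotes the number of depth-≤k ground terms, the 1 constant gives N_0 = 1, and each function symbol of arity r contributes N_{k-1}^r new terms at level k: N_k = 1 + N_{k-1}^2 + N_{k-1}^2.
N_0 = 1
N_1 = 1 + 1^2 + 1^2 = 3
N_2 = 1 + 3^2 + 3^2 = 19
So |H| = 19.
Ground atoms are formed by filling each argument slot of a predicate with a term from H, so an r-ary predicate gives |H|^r atoms:
  R: 19;  S: 19^3 = 6859;  Q: 19
Total ground atoms: 19 + 6859 + 19 = 6897.

6897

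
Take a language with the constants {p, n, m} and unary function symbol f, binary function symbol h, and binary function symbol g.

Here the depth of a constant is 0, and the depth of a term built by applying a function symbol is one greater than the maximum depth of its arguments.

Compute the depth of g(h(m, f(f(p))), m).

4

depth(f(p)) = 1 + depth(p) = 1 + 0 = 1
depth(f(f(p))) = 1 + depth(f(p)) = 1 + 1 = 2
depth(h(m, f(f(p)))) = 1 + max(0, 2) = 3
depth(g(h(m, f(f(p))), m)) = 1 + max(3, 0) = 4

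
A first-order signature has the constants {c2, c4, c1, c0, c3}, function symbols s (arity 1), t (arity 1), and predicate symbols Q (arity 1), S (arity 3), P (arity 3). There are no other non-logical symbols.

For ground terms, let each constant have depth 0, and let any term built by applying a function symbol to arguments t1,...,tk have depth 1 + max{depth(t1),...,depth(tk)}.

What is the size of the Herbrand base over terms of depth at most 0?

First count ground terms of depth ≤ 0.
Count level by level. With function symbols s/1, t/1, the terms of depth ≤ k are the 5 constants together with each function applied to depth-≤(k−1) tuples, so N_k = 5 + N_{k-1} + N_{k-1}.
N_0 = 5
So |H| = 5.
For each predicate symbol, the number of ground atoms is |H| raised to its arity; summing:
  Q: 5;  S: 5^3 = 125;  P: 5^3 = 125
Total ground atoms: 5 + 125 + 125 = 255.

255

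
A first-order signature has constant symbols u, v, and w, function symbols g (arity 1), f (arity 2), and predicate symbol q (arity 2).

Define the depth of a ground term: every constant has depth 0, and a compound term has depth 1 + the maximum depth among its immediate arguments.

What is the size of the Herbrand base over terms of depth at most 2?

59049

First count ground terms of depth ≤ 2.
Let N_k count ground terms of depth at most k. Each non-constant term of depth ≤ k is some function symbol applied to depth-≤(k−1) arguments, giving N_k = 3 + N_{k-1} + N_{k-1}^2.
N_0 = 3
N_1 = 3 + 3 + 3^2 = 15
N_2 = 3 + 15 + 15^2 = 243
So |H| = 243.
Each predicate of arity r yields |H|^r ground atoms (one per choice of an r-tuple from H):
  q: 243^2 = 59049
Total ground atoms: 59049.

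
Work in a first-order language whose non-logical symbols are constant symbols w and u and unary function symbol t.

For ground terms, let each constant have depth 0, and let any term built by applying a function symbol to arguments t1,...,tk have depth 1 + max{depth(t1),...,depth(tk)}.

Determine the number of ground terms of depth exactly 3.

Count level by level. With function symbols t/1, the terms of depth ≤ k are the 2 constants together with each function applied to depth-≤(k−1) tuples, so N_k = 2 + N_{k-1}.
N_0 = 2
N_1 = 2 + 2 = 4
N_2 = 2 + 4 = 6
N_3 = 2 + 6 = 8
Terms of depth exactly 3: N_3 − N_2 = 8 − 6 = 2.

2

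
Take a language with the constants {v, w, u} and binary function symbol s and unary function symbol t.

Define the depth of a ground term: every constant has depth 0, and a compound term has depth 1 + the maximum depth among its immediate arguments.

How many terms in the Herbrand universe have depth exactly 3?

59052

Let N_k count ground terms of depth at most k. Each non-constant term of depth ≤ k is some function symbol applied to depth-≤(k−1) arguments, giving N_k = 3 + N_{k-1}^2 + N_{k-1}.
N_0 = 3
N_1 = 3 + 3^2 + 3 = 15
N_2 = 3 + 15^2 + 15 = 243
N_3 = 3 + 243^2 + 243 = 59295
Terms of depth exactly 3: N_3 − N_2 = 59295 − 243 = 59052.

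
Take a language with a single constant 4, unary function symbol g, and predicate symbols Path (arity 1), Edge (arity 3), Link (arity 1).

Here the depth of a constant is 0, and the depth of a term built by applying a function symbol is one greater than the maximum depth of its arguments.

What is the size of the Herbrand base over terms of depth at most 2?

First count ground terms of depth ≤ 2.
Count level by level. With function symbols g/1, the terms of depth ≤ k are the 1 constant together with each function applied to depth-≤(k−1) tuples, so N_k = 1 + N_{k-1}.
N_0 = 1
N_1 = 1 + 1 = 2
N_2 = 1 + 2 = 3
Explicitly: 4, g(4), g(g(4)).
So |H| = 3.
Ground atoms are formed by filling each argument slot of a predicate with a term from H, so an r-ary predicate gives |H|^r atoms:
  Path: 3;  Edge: 3^3 = 27;  Link: 3
Total ground atoms: 3 + 27 + 3 = 33.

33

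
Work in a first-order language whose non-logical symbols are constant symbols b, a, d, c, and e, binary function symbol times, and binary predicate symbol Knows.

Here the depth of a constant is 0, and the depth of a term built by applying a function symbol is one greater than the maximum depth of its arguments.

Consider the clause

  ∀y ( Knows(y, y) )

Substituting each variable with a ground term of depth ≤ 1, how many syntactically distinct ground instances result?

Ground terms of depth ≤ 1:
  Let N_k = |{terms of depth ≤ k}|. Then N_0 = 5 and N_k = 5 + N_{k-1}^2 for k ≥ 1 (one summand per function symbol, arity giving the exponent).
  N_0 = 5
  N_1 = 5 + 5^2 = 30
So there are 30 ground terms available for substitution.
There is 1 variable to instantiate (y),  occurring in at least one literal, so different choices give different ground instances.
Number of ground instances = 30.

30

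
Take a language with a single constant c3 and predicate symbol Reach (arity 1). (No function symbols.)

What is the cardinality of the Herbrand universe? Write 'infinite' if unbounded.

1

There are no function symbols, so the only ground term is the single constant.
The Herbrand universe is {c3}, finite with 1 element.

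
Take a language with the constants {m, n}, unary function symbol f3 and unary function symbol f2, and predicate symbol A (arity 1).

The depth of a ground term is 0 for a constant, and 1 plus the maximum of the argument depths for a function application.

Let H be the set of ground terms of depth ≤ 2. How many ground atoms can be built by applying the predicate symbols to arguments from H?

First count ground terms of depth ≤ 2.
If N_k denotes the number of depth-≤k ground terms, the 2 constants give N_0 = 2, and each function symbol of arity r contributes N_{k-1}^r new terms at level k: N_k = 2 + N_{k-1} + N_{k-1}.
N_0 = 2
N_1 = 2 + 2 + 2 = 6
N_2 = 2 + 6 + 6 = 14
So |H| = 14.
Ground atoms are formed by filling each argument slot of a predicate with a term from H, so an r-ary predicate gives |H|^r atoms:
  A: 14
Total ground atoms: 14.

14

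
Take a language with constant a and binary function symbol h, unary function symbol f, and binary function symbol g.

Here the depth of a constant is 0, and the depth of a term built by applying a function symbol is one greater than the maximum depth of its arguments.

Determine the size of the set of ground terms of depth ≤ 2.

37

If N_k denotes the number of depth-≤k ground terms, the 1 constant gives N_0 = 1, and each function symbol of arity r contributes N_{k-1}^r new terms at level k: N_k = 1 + N_{k-1}^2 + N_{k-1} + N_{k-1}^2.
N_0 = 1
N_1 = 1 + 1^2 + 1 + 1^2 = 4
N_2 = 1 + 4^2 + 4 + 4^2 = 37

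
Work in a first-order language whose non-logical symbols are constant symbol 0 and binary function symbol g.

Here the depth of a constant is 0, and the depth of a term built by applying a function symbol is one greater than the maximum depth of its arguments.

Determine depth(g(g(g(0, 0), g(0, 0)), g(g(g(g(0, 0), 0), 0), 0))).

5

depth(g(0, 0)) = 1 + max(0, 0) = 1
depth(g(g(0, 0), g(0, 0))) = 1 + max(1, 1) = 2
depth(g(g(0, 0), 0)) = 1 + max(1, 0) = 2
depth(g(g(g(0, 0), 0), 0)) = 1 + max(2, 0) = 3
depth(g(g(g(g(0, 0), 0), 0), 0)) = 1 + max(3, 0) = 4
depth(g(g(g(0, 0), g(0, 0)), g(g(g(g(0, 0), 0), 0), 0))) = 1 + max(2, 4) = 5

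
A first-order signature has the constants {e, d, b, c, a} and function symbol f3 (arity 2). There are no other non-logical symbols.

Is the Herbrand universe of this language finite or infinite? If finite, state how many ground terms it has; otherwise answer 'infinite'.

infinite

The signature has at least one function symbol (f3, arity 2) and at least one constant (e).
Iterating f3 gives infinitely many distinct ground terms: e, f3(e, e), f3(f3(e, e), f3(e, e)), ...
So the Herbrand universe is infinite.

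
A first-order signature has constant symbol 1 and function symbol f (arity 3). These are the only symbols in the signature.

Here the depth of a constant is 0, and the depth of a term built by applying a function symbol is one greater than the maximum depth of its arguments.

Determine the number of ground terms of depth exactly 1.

Count level by level. With function symbols f/3, the terms of depth ≤ k are the 1 constant together with each function applied to depth-≤(k−1) tuples, so N_k = 1 + N_{k-1}^3.
N_0 = 1
N_1 = 1 + 1^3 = 2
Terms of depth exactly 1: N_1 − N_0 = 2 − 1 = 1.

1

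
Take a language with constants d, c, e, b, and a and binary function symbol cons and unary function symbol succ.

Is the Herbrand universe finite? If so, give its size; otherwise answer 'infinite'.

infinite

The signature has at least one function symbol (cons, arity 2) and at least one constant (d).
Iterating cons gives infinitely many distinct ground terms: d, cons(d, d), cons(cons(d, d), cons(d, d)), ...
So the Herbrand universe is infinite.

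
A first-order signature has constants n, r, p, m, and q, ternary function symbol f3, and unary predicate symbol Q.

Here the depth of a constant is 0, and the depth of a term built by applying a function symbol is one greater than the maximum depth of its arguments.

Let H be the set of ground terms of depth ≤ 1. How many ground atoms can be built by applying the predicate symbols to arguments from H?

130

First count ground terms of depth ≤ 1.
Let N_k = |{terms of depth ≤ k}|. Then N_0 = 5 and N_k = 5 + N_{k-1}^3 for k ≥ 1 (one summand per function symbol, arity giving the exponent).
N_0 = 5
N_1 = 5 + 5^3 = 130
So |H| = 130.
A ground atom is a predicate applied to a tuple of terms from H, so the count is the sum over predicates of |H|^arity:
  Q: 130
Total ground atoms: 130.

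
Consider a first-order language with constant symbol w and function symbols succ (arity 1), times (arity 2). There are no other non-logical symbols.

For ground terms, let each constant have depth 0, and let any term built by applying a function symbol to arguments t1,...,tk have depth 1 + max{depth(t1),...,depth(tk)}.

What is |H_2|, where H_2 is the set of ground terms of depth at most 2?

13

Let N_k = |{terms of depth ≤ k}|. Then N_0 = 1 and N_k = 1 + N_{k-1} + N_{k-1}^2 for k ≥ 1 (one summand per function symbol, arity giving the exponent).
N_0 = 1
N_1 = 1 + 1 + 1^2 = 3
N_2 = 1 + 3 + 3^2 = 13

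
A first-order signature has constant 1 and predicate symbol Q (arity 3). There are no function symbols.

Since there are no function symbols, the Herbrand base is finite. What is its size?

1

With no function symbols, the Herbrand universe is just the 1 constant.
Ground atoms per predicate: Q: 1^3 = 1.
Herbrand base size = 1 = 1.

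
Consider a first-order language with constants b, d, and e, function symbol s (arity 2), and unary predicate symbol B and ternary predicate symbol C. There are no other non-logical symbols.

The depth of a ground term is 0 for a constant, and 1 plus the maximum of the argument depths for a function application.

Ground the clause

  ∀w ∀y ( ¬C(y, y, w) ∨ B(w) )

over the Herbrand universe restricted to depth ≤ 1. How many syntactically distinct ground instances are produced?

Ground terms of depth ≤ 1:
  Let N_k = |{terms of depth ≤ k}|. Then N_0 = 3 and N_k = 3 + N_{k-1}^2 for k ≥ 1 (one summand per function symbol, arity giving the exponent).
  N_0 = 3
  N_1 = 3 + 3^2 = 12
  Explicitly: b, d, e, s(b, b), s(b, d), s(b, e), s(d, b), s(d, d), s(d, e), s(e, b), s(e, d), s(e, e).
So there are 12 ground terms available for substitution.
The clause has 2 distinct variables (w, y), each appearing in the body. In the free term algebra distinct substitutions yield syntactically distinct ground instances.
Number of ground instances = 12^2 = 144.

144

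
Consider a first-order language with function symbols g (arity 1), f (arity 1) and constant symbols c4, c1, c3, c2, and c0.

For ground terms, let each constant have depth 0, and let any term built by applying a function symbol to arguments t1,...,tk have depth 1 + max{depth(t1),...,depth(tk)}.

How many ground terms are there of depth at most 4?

Let N_k = |{terms of depth ≤ k}|. Then N_0 = 5 and N_k = 5 + N_{k-1} + N_{k-1} for k ≥ 1 (one summand per function symbol, arity giving the exponent).
N_0 = 5
N_1 = 5 + 5 + 5 = 15
N_2 = 5 + 15 + 15 = 35
N_3 = 5 + 35 + 35 = 75
N_4 = 5 + 75 + 75 = 155

155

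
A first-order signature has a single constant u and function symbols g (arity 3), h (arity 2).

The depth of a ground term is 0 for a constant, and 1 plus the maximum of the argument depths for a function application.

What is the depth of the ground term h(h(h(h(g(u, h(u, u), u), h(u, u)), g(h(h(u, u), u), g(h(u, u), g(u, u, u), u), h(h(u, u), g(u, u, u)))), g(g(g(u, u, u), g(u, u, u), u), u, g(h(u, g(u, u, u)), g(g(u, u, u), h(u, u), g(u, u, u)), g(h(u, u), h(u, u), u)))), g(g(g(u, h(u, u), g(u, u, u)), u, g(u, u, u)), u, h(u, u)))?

depth(h(u, u)) = 1 + max(0, 0) = 1
depth(g(u, h(u, u), u)) = 1 + max(0, 1, 0) = 2
depth(h(g(u, h(u, u), u), h(u, u))) = 1 + max(2, 1) = 3
depth(h(h(u, u), u)) = 1 + max(1, 0) = 2
depth(g(u, u, u)) = 1 + max(0, 0, 0) = 1
depth(g(h(u, u), g(u, u, u), u)) = 1 + max(1, 1, 0) = 2
depth(h(h(u, u), g(u, u, u))) = 1 + max(1, 1) = 2
depth(g(h(h(u, u), u), g(h(u, u), g(u, u, u), u), h(h(u, u), g(u, u, u)))) = 1 + max(2, 2, 2) = 3
depth(h(h(g(u, h(u, u), u), h(u, u)), g(h(h(u, u), u), g(h(u, u), g(u, u, u), u), h(h(u, u), g(u, u, u))))) = 1 + max(3, 3) = 4
depth(g(g(u, u, u), g(u, u, u), u)) = 1 + max(1, 1, 0) = 2
depth(h(u, g(u, u, u))) = 1 + max(0, 1) = 2
depth(g(g(u, u, u), h(u, u), g(u, u, u))) = 1 + max(1, 1, 1) = 2
depth(g(h(u, u), h(u, u), u)) = 1 + max(1, 1, 0) = 2
depth(g(h(u, g(u, u, u)), g(g(u, u, u), h(u, u), g(u, u, u)), g(h(u, u), h(u, u), u))) = 1 + max(2, 2, 2) = 3
depth(g(g(g(u, u, u), g(u, u, u), u), u, g(h(u, g(u, u, u)), g(g(u, u, u), h(u, u), g(u, u, u)), g(h(u, u), h(u, u), u)))) = 1 + max(2, 0, 3) = 4
depth(h(h(h(g(u, h(u, u), u), h(u, u)), g(h(h(u, u), u), g(h(u, u), g(u, u, u), u), h(h(u, u), g(u, u, u)))), g(g(g(u, u, u), g(u, u, u), u), u, g(h(u, g(u, u, u)), g(g(u, u, u), h(u, u), g(u, u, u)), g(h(u, u), h(u, u), u))))) = 1 + max(4, 4) = 5
depth(g(u, h(u, u), g(u, u, u))) = 1 + max(0, 1, 1) = 2
depth(g(g(u, h(u, u), g(u, u, u)), u, g(u, u, u))) = 1 + max(2, 0, 1) = 3
depth(g(g(g(u, h(u, u), g(u, u, u)), u, g(u, u, u)), u, h(u, u))) = 1 + max(3, 0, 1) = 4
depth(h(h(h(h(g(u, h(u, u), u), h(u, u)), g(h(h(u, u), u), g(h(u, u), g(u, u, u), u), h(h(u, u), g(u, u, u)))), g(g(g(u, u, u), g(u, u, u), u), u, g(h(u, g(u, u, u)), g(g(u, u, u), h(u, u), g(u, u, u)), g(h(u, u), h(u, u), u)))), g(g(g(u, h(u, u), g(u, u, u)), u, g(u, u, u)), u, h(u, u)))) = 1 + max(5, 4) = 6

6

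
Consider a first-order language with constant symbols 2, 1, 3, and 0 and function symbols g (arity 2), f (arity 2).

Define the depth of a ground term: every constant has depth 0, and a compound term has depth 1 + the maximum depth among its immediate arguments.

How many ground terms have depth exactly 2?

Let N_k count ground terms of depth at most k. Each non-constant term of depth ≤ k is some function symbol applied to depth-≤(k−1) arguments, giving N_k = 4 + N_{k-1}^2 + N_{k-1}^2.
N_0 = 4
N_1 = 4 + 4^2 + 4^2 = 36
N_2 = 4 + 36^2 + 36^2 = 2596
Terms of depth exactly 2: N_2 − N_1 = 2596 − 36 = 2560.

2560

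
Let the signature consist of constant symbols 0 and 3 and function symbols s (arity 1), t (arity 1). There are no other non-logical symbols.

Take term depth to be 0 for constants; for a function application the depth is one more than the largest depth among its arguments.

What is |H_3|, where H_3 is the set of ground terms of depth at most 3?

30

If N_k denotes the number of depth-≤k ground terms, the 2 constants give N_0 = 2, and each function symbol of arity r contributes N_{k-1}^r new terms at level k: N_k = 2 + N_{k-1} + N_{k-1}.
N_0 = 2
N_1 = 2 + 2 + 2 = 6
N_2 = 2 + 6 + 6 = 14
N_3 = 2 + 14 + 14 = 30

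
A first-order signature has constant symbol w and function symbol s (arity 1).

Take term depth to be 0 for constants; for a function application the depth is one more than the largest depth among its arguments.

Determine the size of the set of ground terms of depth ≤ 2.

Let N_k count ground terms of depth at most k. Each non-constant term of depth ≤ k is some function symbol applied to depth-≤(k−1) arguments, giving N_k = 1 + N_{k-1}.
N_0 = 1
N_1 = 1 + 1 = 2
N_2 = 1 + 2 = 3

3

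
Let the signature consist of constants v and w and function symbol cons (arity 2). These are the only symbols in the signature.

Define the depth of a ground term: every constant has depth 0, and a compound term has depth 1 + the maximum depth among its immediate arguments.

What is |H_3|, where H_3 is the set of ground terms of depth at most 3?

1446

Let N_k = |{terms of depth ≤ k}|. Then N_0 = 2 and N_k = 2 + N_{k-1}^2 for k ≥ 1 (one summand per function symbol, arity giving the exponent).
N_0 = 2
N_1 = 2 + 2^2 = 6
N_2 = 2 + 6^2 = 38
N_3 = 2 + 38^2 = 1446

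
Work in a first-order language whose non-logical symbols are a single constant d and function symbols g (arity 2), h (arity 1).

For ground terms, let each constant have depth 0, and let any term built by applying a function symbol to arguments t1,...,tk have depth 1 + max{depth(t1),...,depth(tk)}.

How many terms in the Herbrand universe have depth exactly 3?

Let N_k count ground terms of depth at most k. Each non-constant term of depth ≤ k is some function symbol applied to depth-≤(k−1) arguments, giving N_k = 1 + N_{k-1}^2 + N_{k-1}.
N_0 = 1
N_1 = 1 + 1^2 + 1 = 3
N_2 = 1 + 3^2 + 3 = 13
N_3 = 1 + 13^2 + 13 = 183
Terms of depth exactly 3: N_3 − N_2 = 183 − 13 = 170.

170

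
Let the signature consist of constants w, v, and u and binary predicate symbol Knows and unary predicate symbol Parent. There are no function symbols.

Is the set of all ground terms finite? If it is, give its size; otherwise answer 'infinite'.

There are no function symbols, so every ground term is one of the 3 constants.
The Herbrand universe is {w, v, u}, which is finite with 3 elements.

3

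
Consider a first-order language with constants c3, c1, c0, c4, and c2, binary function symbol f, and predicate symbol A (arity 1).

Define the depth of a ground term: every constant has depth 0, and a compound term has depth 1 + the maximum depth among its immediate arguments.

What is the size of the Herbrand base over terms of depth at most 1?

30

First count ground terms of depth ≤ 1.
Let N_k count ground terms of depth at most k. Each non-constant term of depth ≤ k is some function symbol applied to depth-≤(k−1) arguments, giving N_k = 5 + N_{k-1}^2.
N_0 = 5
N_1 = 5 + 5^2 = 30
So |H| = 30.
Each predicate of arity r yields |H|^r ground atoms (one per choice of an r-tuple from H):
  A: 30
Total ground atoms: 30.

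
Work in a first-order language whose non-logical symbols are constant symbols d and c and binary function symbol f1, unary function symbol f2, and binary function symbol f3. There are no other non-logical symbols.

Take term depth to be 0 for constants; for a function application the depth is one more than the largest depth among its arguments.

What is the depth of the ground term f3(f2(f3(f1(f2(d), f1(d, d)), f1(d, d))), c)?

depth(f2(d)) = 1 + depth(d) = 1 + 0 = 1
depth(f1(d, d)) = 1 + max(0, 0) = 1
depth(f1(f2(d), f1(d, d))) = 1 + max(1, 1) = 2
depth(f3(f1(f2(d), f1(d, d)), f1(d, d))) = 1 + max(2, 1) = 3
depth(f2(f3(f1(f2(d), f1(d, d)), f1(d, d)))) = 1 + depth(f3(f1(f2(d), f1(d, d)), f1(d, d))) = 1 + 3 = 4
depth(f3(f2(f3(f1(f2(d), f1(d, d)), f1(d, d))), c)) = 1 + max(4, 0) = 5

5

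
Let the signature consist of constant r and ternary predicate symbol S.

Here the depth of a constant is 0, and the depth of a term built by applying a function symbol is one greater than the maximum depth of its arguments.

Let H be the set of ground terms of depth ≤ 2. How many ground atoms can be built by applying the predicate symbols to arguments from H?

First count ground terms of depth ≤ 2.
With no function symbols every ground term is a constant, so there is exactly 1 ground term at every depth bound.
N_0 = 1
N_1 = 1
N_2 = 1
So |H| = 1.
Each predicate of arity r yields |H|^r ground atoms (one per choice of an r-tuple from H):
  S: 1^3 = 1
Total ground atoms: 1.

1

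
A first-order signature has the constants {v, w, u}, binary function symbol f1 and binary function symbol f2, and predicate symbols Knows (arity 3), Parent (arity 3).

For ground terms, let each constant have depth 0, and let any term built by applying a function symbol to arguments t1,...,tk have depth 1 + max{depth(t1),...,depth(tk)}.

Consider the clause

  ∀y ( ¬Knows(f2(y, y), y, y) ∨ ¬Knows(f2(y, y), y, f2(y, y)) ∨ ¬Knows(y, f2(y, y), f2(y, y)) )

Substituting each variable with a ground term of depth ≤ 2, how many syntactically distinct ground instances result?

Ground terms of depth ≤ 2:
  Count level by level. With function symbols f1/2, f2/2, the terms of depth ≤ k are the 3 constants together with each function applied to depth-≤(k−1) tuples, so N_k = 3 + N_{k-1}^2 + N_{k-1}^2.
  N_0 = 3
  N_1 = 3 + 3^2 + 3^2 = 21
  N_2 = 3 + 21^2 + 21^2 = 885
So there are 885 ground terms available for substitution.
The clause has 1 distinct variable (y), which appears in the body. In the free term algebra distinct substitutions yield syntactically distinct ground instances.
Number of ground instances = 885.

885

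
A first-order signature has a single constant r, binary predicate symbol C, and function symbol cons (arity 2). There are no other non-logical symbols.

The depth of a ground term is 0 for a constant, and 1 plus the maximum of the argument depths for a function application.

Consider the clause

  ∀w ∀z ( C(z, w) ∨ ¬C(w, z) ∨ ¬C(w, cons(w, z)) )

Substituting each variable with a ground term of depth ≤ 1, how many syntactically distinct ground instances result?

Ground terms of depth ≤ 1:
  Let N_k count ground terms of depth at most k. Each non-constant term of depth ≤ k is some function symbol applied to depth-≤(k−1) arguments, giving N_k = 1 + N_{k-1}^2.
  N_0 = 1
  N_1 = 1 + 1^2 = 2
So there are 2 ground terms available for substitution.
The body mentions every one of the 2 quantified variables; since ground terms form a free algebra, no two substitutions collapse to the same formula.
Number of ground instances = 2^2 = 4.

4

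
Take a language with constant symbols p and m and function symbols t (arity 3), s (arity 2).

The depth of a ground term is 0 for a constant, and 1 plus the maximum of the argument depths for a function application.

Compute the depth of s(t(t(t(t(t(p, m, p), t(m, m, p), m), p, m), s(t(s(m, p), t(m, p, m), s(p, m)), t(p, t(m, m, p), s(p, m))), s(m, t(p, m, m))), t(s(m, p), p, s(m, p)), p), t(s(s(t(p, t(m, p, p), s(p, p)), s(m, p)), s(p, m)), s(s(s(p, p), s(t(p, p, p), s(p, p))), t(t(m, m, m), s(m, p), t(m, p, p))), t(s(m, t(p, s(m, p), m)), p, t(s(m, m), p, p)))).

6

depth(t(p, m, p)) = 1 + max(0, 0, 0) = 1
depth(t(m, m, p)) = 1 + max(0, 0, 0) = 1
depth(t(t(p, m, p), t(m, m, p), m)) = 1 + max(1, 1, 0) = 2
depth(t(t(t(p, m, p), t(m, m, p), m), p, m)) = 1 + max(2, 0, 0) = 3
depth(s(m, p)) = 1 + max(0, 0) = 1
depth(t(m, p, m)) = 1 + max(0, 0, 0) = 1
depth(s(p, m)) = 1 + max(0, 0) = 1
depth(t(s(m, p), t(m, p, m), s(p, m))) = 1 + max(1, 1, 1) = 2
depth(t(p, t(m, m, p), s(p, m))) = 1 + max(0, 1, 1) = 2
depth(s(t(s(m, p), t(m, p, m), s(p, m)), t(p, t(m, m, p), s(p, m)))) = 1 + max(2, 2) = 3
depth(t(p, m, m)) = 1 + max(0, 0, 0) = 1
depth(s(m, t(p, m, m))) = 1 + max(0, 1) = 2
depth(t(t(t(t(p, m, p), t(m, m, p), m), p, m), s(t(s(m, p), t(m, p, m), s(p, m)), t(p, t(m, m, p), s(p, m))), s(m, t(p, m, m)))) = 1 + max(3, 3, 2) = 4
depth(t(s(m, p), p, s(m, p))) = 1 + max(1, 0, 1) = 2
depth(t(t(t(t(t(p, m, p), t(m, m, p), m), p, m), s(t(s(m, p), t(m, p, m), s(p, m)), t(p, t(m, m, p), s(p, m))), s(m, t(p, m, m))), t(s(m, p), p, s(m, p)), p)) = 1 + max(4, 2, 0) = 5
depth(t(m, p, p)) = 1 + max(0, 0, 0) = 1
depth(s(p, p)) = 1 + max(0, 0) = 1
depth(t(p, t(m, p, p), s(p, p))) = 1 + max(0, 1, 1) = 2
depth(s(t(p, t(m, p, p), s(p, p)), s(m, p))) = 1 + max(2, 1) = 3
depth(s(s(t(p, t(m, p, p), s(p, p)), s(m, p)), s(p, m))) = 1 + max(3, 1) = 4
depth(t(p, p, p)) = 1 + max(0, 0, 0) = 1
depth(s(t(p, p, p), s(p, p))) = 1 + max(1, 1) = 2
depth(s(s(p, p), s(t(p, p, p), s(p, p)))) = 1 + max(1, 2) = 3
depth(t(m, m, m)) = 1 + max(0, 0, 0) = 1
depth(t(t(m, m, m), s(m, p), t(m, p, p))) = 1 + max(1, 1, 1) = 2
depth(s(s(s(p, p), s(t(p, p, p), s(p, p))), t(t(m, m, m), s(m, p), t(m, p, p)))) = 1 + max(3, 2) = 4
depth(t(p, s(m, p), m)) = 1 + max(0, 1, 0) = 2
depth(s(m, t(p, s(m, p), m))) = 1 + max(0, 2) = 3
depth(s(m, m)) = 1 + max(0, 0) = 1
depth(t(s(m, m), p, p)) = 1 + max(1, 0, 0) = 2
depth(t(s(m, t(p, s(m, p), m)), p, t(s(m, m), p, p))) = 1 + max(3, 0, 2) = 4
depth(t(s(s(t(p, t(m, p, p), s(p, p)), s(m, p)), s(p, m)), s(s(s(p, p), s(t(p, p, p), s(p, p))), t(t(m, m, m), s(m, p), t(m, p, p))), t(s(m, t(p, s(m, p), m)), p, t(s(m, m), p, p)))) = 1 + max(4, 4, 4) = 5
depth(s(t(t(t(t(t(p, m, p), t(m, m, p), m), p, m), s(t(s(m, p), t(m, p, m), s(p, m)), t(p, t(m, m, p), s(p, m))), s(m, t(p, m, m))), t(s(m, p), p, s(m, p)), p), t(s(s(t(p, t(m, p, p), s(p, p)), s(m, p)), s(p, m)), s(s(s(p, p), s(t(p, p, p), s(p, p))), t(t(m, m, m), s(m, p), t(m, p, p))), t(s(m, t(p, s(m, p), m)), p, t(s(m, m), p, p))))) = 1 + max(5, 5) = 6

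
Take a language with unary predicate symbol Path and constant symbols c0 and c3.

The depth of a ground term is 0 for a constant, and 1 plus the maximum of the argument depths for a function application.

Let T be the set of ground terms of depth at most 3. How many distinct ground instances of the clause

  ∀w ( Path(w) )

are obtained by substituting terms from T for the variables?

Ground terms of depth ≤ 3:
  With no function symbols every ground term is a constant, so there are exactly 2 ground terms at every depth bound.
  N_0 = 2
  N_1 = 2
  N_2 = 2
  N_3 = 2
So there are 2 ground terms available for substitution.
The variable w ranges independently over the available ground terms, and distinct assignments produce distinct instances.
Number of ground instances = 2.

2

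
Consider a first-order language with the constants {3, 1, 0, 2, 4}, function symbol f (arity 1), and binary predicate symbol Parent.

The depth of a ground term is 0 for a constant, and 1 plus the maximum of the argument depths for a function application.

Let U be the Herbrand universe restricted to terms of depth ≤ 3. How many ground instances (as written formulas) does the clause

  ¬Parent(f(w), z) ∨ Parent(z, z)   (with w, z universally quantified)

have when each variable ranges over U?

Ground terms of depth ≤ 3:
  Count level by level. With function symbols f/1, the terms of depth ≤ k are the 5 constants together with each function applied to depth-≤(k−1) tuples, so N_k = 5 + N_{k-1}.
  N_0 = 5
  N_1 = 5 + 5 = 10
  N_2 = 5 + 10 = 15
  N_3 = 5 + 15 = 20
So there are 20 ground terms available for substitution.
The clause has 2 distinct variables (w, z), each appearing in the body. In the free term algebra distinct substitutions yield syntactically distinct ground instances.
Number of ground instances = 20^2 = 400.

400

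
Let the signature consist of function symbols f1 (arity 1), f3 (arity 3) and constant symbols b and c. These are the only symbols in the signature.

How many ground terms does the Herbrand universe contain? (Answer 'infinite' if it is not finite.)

infinite

The signature has at least one function symbol (f1, arity 1) and at least one constant (b).
Iterating f1 gives infinitely many distinct ground terms: b, f1(b), f1(f1(b)), ...
So the Herbrand universe is infinite.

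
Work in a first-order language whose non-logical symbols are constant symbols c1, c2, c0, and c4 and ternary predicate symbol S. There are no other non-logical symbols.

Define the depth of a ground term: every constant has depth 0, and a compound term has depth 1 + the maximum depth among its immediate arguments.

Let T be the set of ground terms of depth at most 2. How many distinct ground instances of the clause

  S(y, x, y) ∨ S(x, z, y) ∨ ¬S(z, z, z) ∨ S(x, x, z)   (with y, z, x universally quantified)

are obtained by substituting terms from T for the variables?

64

Ground terms of depth ≤ 2:
  With no function symbols every ground term is a constant, so there are exactly 4 ground terms at every depth bound.
  N_0 = 4
  N_1 = 4
  N_2 = 4
So there are 4 ground terms available for substitution.
Each of y, z, x ranges independently over the available ground terms, and distinct assignments produce distinct instances.
Number of ground instances = 4^3 = 64.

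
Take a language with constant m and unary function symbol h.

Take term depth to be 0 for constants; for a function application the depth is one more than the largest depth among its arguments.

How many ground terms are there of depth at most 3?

If N_k denotes the number of depth-≤k ground terms, the 1 constant gives N_0 = 1, and each function symbol of arity r contributes N_{k-1}^r new terms at level k: N_k = 1 + N_{k-1}.
N_0 = 1
N_1 = 1 + 1 = 2
N_2 = 1 + 2 = 3
N_3 = 1 + 3 = 4
Explicitly: m, h(m), h(h(m)), h(h(h(m))).

4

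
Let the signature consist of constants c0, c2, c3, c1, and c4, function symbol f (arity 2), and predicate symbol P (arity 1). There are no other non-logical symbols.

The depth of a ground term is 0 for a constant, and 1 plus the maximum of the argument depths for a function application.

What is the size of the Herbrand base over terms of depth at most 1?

First count ground terms of depth ≤ 1.
Let N_k count ground terms of depth at most k. Each non-constant term of depth ≤ k is some function symbol applied to depth-≤(k−1) arguments, giving N_k = 5 + N_{k-1}^2.
N_0 = 5
N_1 = 5 + 5^2 = 30
So |H| = 30.
For each predicate symbol, the number of ground atoms is |H| raised to its arity; summing:
  P: 30
Total ground atoms: 30.

30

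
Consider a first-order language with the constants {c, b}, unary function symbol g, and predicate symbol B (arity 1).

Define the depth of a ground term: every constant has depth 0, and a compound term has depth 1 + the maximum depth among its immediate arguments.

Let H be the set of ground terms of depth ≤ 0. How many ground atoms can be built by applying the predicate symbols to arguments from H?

2

First count ground terms of depth ≤ 0.
Let N_k = |{terms of depth ≤ k}|. Then N_0 = 2 and N_k = 2 + N_{k-1} for k ≥ 1 (one summand per function symbol, arity giving the exponent).
N_0 = 2
Explicitly: c, b.
So |H| = 2.
For each predicate symbol, the number of ground atoms is |H| raised to its arity; summing:
  B: 2
Total ground atoms: 2.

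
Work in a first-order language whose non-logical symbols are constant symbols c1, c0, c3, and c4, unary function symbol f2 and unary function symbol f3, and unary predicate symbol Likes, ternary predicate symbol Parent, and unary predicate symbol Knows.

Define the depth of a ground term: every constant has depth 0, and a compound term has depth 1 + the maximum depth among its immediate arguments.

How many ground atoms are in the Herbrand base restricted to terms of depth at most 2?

22008

First count ground terms of depth ≤ 2.
Count level by level. With function symbols f2/1, f3/1, the terms of depth ≤ k are the 4 constants together with each function applied to depth-≤(k−1) tuples, so N_k = 4 + N_{k-1} + N_{k-1}.
N_0 = 4
N_1 = 4 + 4 + 4 = 12
N_2 = 4 + 12 + 12 = 28
So |H| = 28.
A ground atom is a predicate applied to a tuple of terms from H, so the count is the sum over predicates of |H|^arity:
  Likes: 28;  Parent: 28^3 = 21952;  Knows: 28
Total ground atoms: 28 + 21952 + 28 = 22008.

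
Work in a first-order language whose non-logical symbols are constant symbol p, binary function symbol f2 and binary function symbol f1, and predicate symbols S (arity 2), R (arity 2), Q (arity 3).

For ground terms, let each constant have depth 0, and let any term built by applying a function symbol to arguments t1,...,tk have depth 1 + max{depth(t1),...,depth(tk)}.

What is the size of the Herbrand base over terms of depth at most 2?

7581

First count ground terms of depth ≤ 2.
Count level by level. With function symbols f2/2, f1/2, the terms of depth ≤ k are the 1 constant together with each function applied to depth-≤(k−1) tuples, so N_k = 1 + N_{k-1}^2 + N_{k-1}^2.
N_0 = 1
N_1 = 1 + 1^2 + 1^2 = 3
N_2 = 1 + 3^2 + 3^2 = 19
So |H| = 19.
For each predicate symbol, the number of ground atoms is |H| raised to its arity; summing:
  S: 19^2 = 361;  R: 19^2 = 361;  Q: 19^3 = 6859
Total ground atoms: 361 + 361 + 6859 = 7581.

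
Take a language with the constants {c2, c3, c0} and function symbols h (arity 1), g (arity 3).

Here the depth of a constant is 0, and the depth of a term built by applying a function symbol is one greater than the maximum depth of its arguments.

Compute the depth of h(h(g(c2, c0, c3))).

depth(g(c2, c0, c3)) = 1 + max(0, 0, 0) = 1
depth(h(g(c2, c0, c3))) = 1 + depth(g(c2, c0, c3)) = 1 + 1 = 2
depth(h(h(g(c2, c0, c3)))) = 1 + depth(h(g(c2, c0, c3))) = 1 + 2 = 3

3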